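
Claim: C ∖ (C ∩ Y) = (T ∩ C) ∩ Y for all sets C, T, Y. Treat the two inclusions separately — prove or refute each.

Neither inclusion holds.

Forward inclusion. This inclusion fails. Take C = {1}, T = ∅, Y = ∅; then 1 ∈ C ∖ (C ∩ Y) but 1 ∉ (T ∩ C) ∩ Y.

Reverse inclusion. This inclusion fails. Take C = {1}, T = {1}, Y = {1}; then 1 ∈ (T ∩ C) ∩ Y but 1 ∉ C ∖ (C ∩ Y).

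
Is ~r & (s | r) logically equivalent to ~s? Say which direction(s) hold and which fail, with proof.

(⟹) This fails. Under s = T, r = F, the left side is true but the right side is false.

(⟸) This fails. Under s = F, r = F, the left side is false but the right side is true.

Both directions fail.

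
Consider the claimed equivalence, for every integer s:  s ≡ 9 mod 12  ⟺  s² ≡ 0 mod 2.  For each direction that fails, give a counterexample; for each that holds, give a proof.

Forward direction. This fails: take s = 9. Then 9 ≡ 9 (mod 12), but 9² = 81 ≡ 1 (mod 2), not 0.

Converse. This fails: take s = 0. Then 0² = 0 ≡ 0 (mod 2), yet 0 ≡ 0 (mod 12), not 9.

Neither direction holds.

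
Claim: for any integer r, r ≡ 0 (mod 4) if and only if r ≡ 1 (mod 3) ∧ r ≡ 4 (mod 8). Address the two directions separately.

(⟹) This fails: r = 0 gives 0 ≡ 0 (mod 4) but 0 ≡ 0 (mod 3), so the conjunction on the right does not hold.

(⟸) Conversely, if r ≡ 1 (mod 3) and r ≡ 4 (mod 8), then by the Chinese remainder theorem r ≡ 4 (mod 24). Since 4 ≡ 0 (mod 4) and 4 ∣ 24, we get r ≡ 0 (mod 4).

Only the reverse direction holds.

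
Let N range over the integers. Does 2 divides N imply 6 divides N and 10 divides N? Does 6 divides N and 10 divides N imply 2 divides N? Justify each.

Only the reverse direction holds.

Forward direction. This fails: take N = 2. Certainly 2 ∣ 2, but 6 ∤ 2.

Converse. Suppose 6 ∣ N and 10 ∣ N. Any common multiple of 6 and 10 is a multiple of their lcm; here lcm(6, 10) = 6·10/gcd(6, 10) = 60/2 = 30, so 30 ∣ N. Since 2 ∣ 30, it follows that 2 ∣ N.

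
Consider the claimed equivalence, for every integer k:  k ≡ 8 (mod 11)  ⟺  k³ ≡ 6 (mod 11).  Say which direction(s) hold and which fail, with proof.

Both directions hold.

(⇐) Suppose k³ ≡ 6 (mod 11). The only residue r in {0, …, 10} with r³ ≡ 6 (mod 11) is r = 8, so k ≡ 8 (mod 11).

(⇒) Suppose k ≡ 8 (mod 11). Write k = 11j + 8. Then (11j + 8)³ = 1331j³ + 2904j² + 2112j + 512 = 11(121j³ + 264j² + 192j + 46) + 6, so k³ ≡ 6 (mod 11).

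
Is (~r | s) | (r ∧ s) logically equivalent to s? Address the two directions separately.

(⇒) This fails. Under r = F, s = F, the left side is true but the right side is false.

(⇐) Assume the antecedent. If r is true, the antecedent forces (r = T, s = T), and (~r | s) | (r ∧ s) holds there. If r is false, (~r | s) | (r ∧ s) reduces to true regardless of the other variables. Either way (~r | s) | (r ∧ s) holds.

Only the converse holds.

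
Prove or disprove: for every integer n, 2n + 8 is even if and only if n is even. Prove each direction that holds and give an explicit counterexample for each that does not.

(⟹) This fails: take n = 3. Then 2n + 8 = 14, which is even, yet n = 3 is odd, not even.

(⟸) Suppose n is even. Since 2 is even, 2n is even for every n, so 2n + 8 has the same parity as 8, which is even. Hence 2n + 8 is even.

Only the converse holds.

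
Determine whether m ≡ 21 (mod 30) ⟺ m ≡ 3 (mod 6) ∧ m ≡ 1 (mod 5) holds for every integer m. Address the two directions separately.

Equivalent; both directions hold.

[⇒] Suppose m ≡ 21 (mod 30); write m = 30j + 21. Since 6 ∣ 30, reducing mod 6 gives m ≡ 21 ≡ 3 (mod 6); since 5 ∣ 30, reducing mod 5 gives m ≡ 21 ≡ 1 (mod 5).

[⇐] Conversely, if m ≡ 3 (mod 6) and m ≡ 1 (mod 5), then by the Chinese remainder theorem m ≡ 21 (mod 30). This is exactly m ≡ 21 (mod 30).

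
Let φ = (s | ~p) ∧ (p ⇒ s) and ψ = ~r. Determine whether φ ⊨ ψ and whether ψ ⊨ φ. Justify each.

Neither direction holds.

[⇒] This fails. Under s = F, p = F, r = T, the left side is true but the right side is false.

[⇐] This fails. Under s = F, p = T, r = F, the left side is false but the right side is true.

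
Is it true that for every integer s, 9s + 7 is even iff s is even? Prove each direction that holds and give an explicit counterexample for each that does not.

(→) This fails: s = 7 gives 9s + 7 = 70, which is even, but 7 is odd, not even.

(←) This also fails: s = 0 is even, but 9s + 7 = 7 is odd, not even.

Both directions fail.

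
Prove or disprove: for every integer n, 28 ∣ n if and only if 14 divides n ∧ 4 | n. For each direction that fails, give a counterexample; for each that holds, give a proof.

Equivalent; both directions hold.

Forward direction. If 28 ∣ n, write n = 28q. Since 28 = 2·14, n = 14·(2q), so 14 ∣ n; and since 28 = 7·4, n = 4·(7q), so 4 ∣ n.

Converse. Suppose 14 ∣ n and 4 ∣ n. Any common multiple of 14 and 4 is a multiple of their lcm; here lcm(14, 4) = 14·4/gcd(14, 4) = 56/2 = 28, so 28 ∣ n.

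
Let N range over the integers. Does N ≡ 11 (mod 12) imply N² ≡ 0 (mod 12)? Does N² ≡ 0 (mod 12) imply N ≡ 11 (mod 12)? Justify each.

[⇒] This fails: take N = 11. Then 11 ≡ 11 (mod 12), but 11² = 121 ≡ 1 (mod 12), not 0.

[⇐] This fails: take N = 0. Then 0² = 0 ≡ 0 (mod 12), yet 0 ≡ 0 (mod 12), not 11.

(⇒) fails and (⇐) fails.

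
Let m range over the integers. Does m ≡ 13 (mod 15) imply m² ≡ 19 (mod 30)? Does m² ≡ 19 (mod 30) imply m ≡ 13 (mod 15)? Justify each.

Neither implication holds.

[⇒] This fails: take m = 28. Then 28 ≡ 13 (mod 15), but 28² = 784 ≡ 4 (mod 30), not 19.

[⇐] This fails: take m = 7. Then 7² = 49 ≡ 19 (mod 30), yet 7 ≡ 7 (mod 15), not 13.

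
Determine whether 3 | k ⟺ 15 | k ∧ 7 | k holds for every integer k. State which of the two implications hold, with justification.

Not equivalent: only (⇐) holds.

(→) This fails: take k = 3. Certainly 3 ∣ 3, but 15 ∤ 3.

(←) Suppose 15 ∣ k and 7 ∣ k. Any common multiple of 15 and 7 is a multiple of their lcm; here gcd(15, 7) = 1, so lcm(15, 7) = 15·7 = 105, so 105 ∣ k. Since 3 ∣ 105, it follows that 3 ∣ k.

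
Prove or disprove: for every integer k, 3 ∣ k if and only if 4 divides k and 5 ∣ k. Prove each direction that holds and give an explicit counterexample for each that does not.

Neither implication holds.

(→) This fails: take k = 3. Certainly 3 ∣ 3, but 4 ∤ 3.

(←) This fails: take k = 20. Both 4 ∣ 20 and 5 ∣ 20, yet 20 is not a multiple of 3 (since 20 = 6·3 + 2), so 3 ∤ 20.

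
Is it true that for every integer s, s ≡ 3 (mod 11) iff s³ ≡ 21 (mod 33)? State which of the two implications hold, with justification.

(⇒) fails and (⇐) fails.

(⟹) This fails: take s = 3. Then 3 ≡ 3 (mod 11), but 3³ = 27 ≡ 27 (mod 33), not 21.

(⟸) This fails: take s = 21. Then 21³ = 9261 ≡ 21 (mod 33), yet 21 ≡ 10 (mod 11), not 3.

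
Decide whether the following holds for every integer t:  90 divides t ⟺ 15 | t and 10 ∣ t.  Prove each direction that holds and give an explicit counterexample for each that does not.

(⇒) holds; (⇐) fails.

[⇒] If 90 ∣ t, write t = 90q. Since 90 = 6·15, t = 15·(6q), so 15 ∣ t; and since 90 = 9·10, t = 10·(9q), so 10 ∣ t.

[⇐] This fails: take t = 30. Both 15 ∣ 30 and 10 ∣ 30, yet 30 is not a multiple of 90 (since 30 = 0·90 + 30), so 90 ∤ 30.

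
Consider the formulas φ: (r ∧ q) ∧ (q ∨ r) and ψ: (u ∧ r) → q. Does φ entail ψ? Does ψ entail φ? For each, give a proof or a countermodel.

(⟹) Assume the antecedent. If q is true, (u ∧ r) → q reduces to true regardless of the other variables. If q is false, the antecedent cannot hold. Either way (u ∧ r) → q holds.

(⟸) This fails. Under q = F, u = F, r = F, the left side is false but the right side is true.

(⇒) holds; (⇐) fails.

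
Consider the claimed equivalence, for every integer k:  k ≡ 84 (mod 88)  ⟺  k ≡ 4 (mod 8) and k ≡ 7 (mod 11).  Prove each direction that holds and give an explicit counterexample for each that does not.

(⟹) Suppose k ≡ 84 (mod 88); write k = 88j + 84. Since 8 ∣ 88, reducing mod 8 gives k ≡ 84 ≡ 4 (mod 8); since 11 ∣ 88, reducing mod 11 gives k ≡ 84 ≡ 7 (mod 11).

(⟸) Conversely, if k ≡ 4 (mod 8) and k ≡ 7 (mod 11), then by the Chinese remainder theorem k ≡ 84 (mod 88). This is exactly k ≡ 84 (mod 88).

Both implications hold.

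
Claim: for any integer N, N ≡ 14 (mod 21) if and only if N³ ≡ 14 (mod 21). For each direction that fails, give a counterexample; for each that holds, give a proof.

(→) Suppose N ≡ 14 (mod 21). Write N = 21j + 14. Then (21j + 14)³ = 9261j³ + 18522j² + 12348j + 2744 = 21(441j³ + 882j² + 588j + 130) + 14, so N³ ≡ 14 (mod 21).

(←) Conversely, suppose N³ ≡ 14 (mod 21). The only residue r in {0, …, 20} with r³ ≡ 14 (mod 21) is r = 14, so N ≡ 14 (mod 21).

Both directions hold; the statement is true.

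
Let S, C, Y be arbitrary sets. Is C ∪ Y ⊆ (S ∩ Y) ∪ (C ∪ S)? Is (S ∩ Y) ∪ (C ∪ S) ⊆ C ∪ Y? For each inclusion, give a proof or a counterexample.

Both inclusions fail.

(⟹) This inclusion fails. Take S = ∅, C = ∅, Y = {1}; then 1 ∈ C ∪ Y but 1 ∉ (S ∩ Y) ∪ (C ∪ S).

(⟸) This inclusion fails. Take S = {1}, C = ∅, Y = ∅; then 1 ∈ (S ∩ Y) ∪ (C ∪ S) but 1 ∉ C ∪ Y.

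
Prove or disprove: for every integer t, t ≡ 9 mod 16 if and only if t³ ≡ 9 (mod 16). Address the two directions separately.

(⇒) Suppose t ≡ 9 mod 16. Write t = 16j + 9. Then (16j + 9)³ = 4096j³ + 6912j² + 3888j + 729 = 16(256j³ + 432j² + 243j + 45) + 9, so t³ ≡ 9 (mod 16).

(⇐) Conversely, suppose t³ ≡ 9 (mod 16). The only residue r in {0, …, 15} with r³ ≡ 9 (mod 16) is r = 9, so t ≡ 9 (mod 16).

Equivalent; both directions hold.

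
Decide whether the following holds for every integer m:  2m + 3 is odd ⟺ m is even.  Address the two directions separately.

Converse. Suppose m is even. Since 2 is even, 2m is even for every m, so 2m + 3 has the same parity as 3, which is odd. Hence 2m + 3 is odd.

Forward direction. This fails: take m = 7. Then 2m + 3 = 17, which is odd, yet m = 7 is odd, not even.

Only the converse holds.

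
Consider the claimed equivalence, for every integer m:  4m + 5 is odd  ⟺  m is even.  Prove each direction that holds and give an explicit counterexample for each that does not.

(⇒) fails; (⇐) holds.

(←) Suppose m is even. Since 4 is even, 4m is even for every m, so 4m + 5 has the same parity as 5, which is odd. Hence 4m + 5 is odd.

(→) This fails: take m = 3. Then 4m + 5 = 17, which is odd, yet m = 3 is odd, not even.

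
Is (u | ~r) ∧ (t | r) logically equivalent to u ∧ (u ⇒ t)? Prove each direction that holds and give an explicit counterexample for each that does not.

(⇒) fails; (⇐) holds.

(⇒) This fails. Under r = F, t = T, u = F, the left side is true but the right side is false.

(⇐) Assume the antecedent. If r is true, the antecedent forces (r = T, t = T, u = T), and (u | ~r) ∧ (t | r) holds there. If r is false, the antecedent forces (r = F, t = T, u = T), and (u | ~r) ∧ (t | r) holds there. Either way (u | ~r) ∧ (t | r) holds.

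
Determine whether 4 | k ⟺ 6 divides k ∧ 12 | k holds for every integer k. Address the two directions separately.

(→) This fails: take k = 4. Certainly 4 ∣ 4, but 6 ∤ 4.

(←) Suppose 6 ∣ k and 12 ∣ k. Any common multiple of 6 and 12 is a multiple of their lcm; here lcm(6, 12) = 6·12/gcd(6, 12) = 72/6 = 12, so 12 ∣ k. Since 4 ∣ 12, it follows that 4 ∣ k.

Only the reverse direction holds.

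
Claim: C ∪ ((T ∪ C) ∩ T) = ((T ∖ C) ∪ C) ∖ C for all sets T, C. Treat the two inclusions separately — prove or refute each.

The sets are not equal: only the reverse inclusion holds.

(⊆) This inclusion fails. Take T = ∅, C = {1}; then 1 ∈ C ∪ ((T ∪ C) ∩ T) but 1 ∉ ((T ∖ C) ∪ C) ∖ C.

(⊇) Let x ∈ ((T ∖ C) ∪ C) ∖ C. Then x ∈ T and x ∉ C, from which x ∈ C ∪ ((T ∪ C) ∩ T).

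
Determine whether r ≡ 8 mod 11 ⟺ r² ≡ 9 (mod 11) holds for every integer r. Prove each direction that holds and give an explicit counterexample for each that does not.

Forward direction. Suppose r ≡ 8 mod 11. Write r = 11j + 8. Then (11j + 8)² = 121j² + 176j + 64 = 11(11j² + 16j + 5) + 9, so r² ≡ 9 (mod 11).

Converse. This fails: take r = 3. Then 3² = 9 ≡ 9 (mod 11), yet 3 ≡ 3 (mod 11), not 8.

Only the forward implication holds.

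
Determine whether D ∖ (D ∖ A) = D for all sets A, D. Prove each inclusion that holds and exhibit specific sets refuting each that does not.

(⟸) This inclusion fails. Take A = ∅, D = {1}; then 1 ∈ D but 1 ∉ D ∖ (D ∖ A).

(⟹) Let x ∈ D ∖ (D ∖ A). Then x ∈ A ∩ D, from which x ∈ D.

Only the forward inclusion holds.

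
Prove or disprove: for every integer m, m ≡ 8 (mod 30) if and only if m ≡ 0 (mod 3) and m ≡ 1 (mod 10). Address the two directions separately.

Forward direction. This fails: m = 8 gives 8 ≡ 8 (mod 30) but 8 ≡ 2 (mod 3), so the conjunction on the right does not hold.

Converse. This fails: m = 21 satisfies both congruences on the right (21 ≡ 0 mod 3 and 21 ≡ 1 mod 10) yet 21 ≡ 21 (mod 30), not 8.

Both directions fail.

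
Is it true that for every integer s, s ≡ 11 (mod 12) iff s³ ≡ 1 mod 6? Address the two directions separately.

Both directions fail.

(⇒) This fails: take s = 11. Then 11 ≡ 11 (mod 12), but 11³ = 1331 ≡ 5 (mod 6), not 1.

(⇐) This fails: take s = 1. Then 1³ = 1 ≡ 1 (mod 6), yet 1 ≡ 1 (mod 12), not 11.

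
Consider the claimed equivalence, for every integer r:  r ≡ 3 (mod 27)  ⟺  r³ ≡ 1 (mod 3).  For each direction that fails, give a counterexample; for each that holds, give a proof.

(⇒) This fails: take r = 3. Then 3 ≡ 3 (mod 27), but 3³ = 27 ≡ 0 (mod 3), not 1.

(⇐) This fails: take r = 1. Then 1³ = 1 ≡ 1 (mod 3), yet 1 ≡ 1 (mod 27), not 3.

Neither direction holds.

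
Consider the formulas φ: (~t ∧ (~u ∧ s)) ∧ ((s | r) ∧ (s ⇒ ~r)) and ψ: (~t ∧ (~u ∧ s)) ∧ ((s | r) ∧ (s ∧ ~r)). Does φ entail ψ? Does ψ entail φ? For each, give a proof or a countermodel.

The biconditional holds.

(→) Assume the antecedent. If r is true, the antecedent cannot hold. If r is false, the antecedent forces (r = F, u = F, s = T, t = F), and the consequent holds there. Either way the consequent holds.

(←) Assume the antecedent. If r is true, the antecedent cannot hold. If r is false, the antecedent forces (r = F, u = F, s = T, t = F), and the consequent holds there. Either way the consequent holds.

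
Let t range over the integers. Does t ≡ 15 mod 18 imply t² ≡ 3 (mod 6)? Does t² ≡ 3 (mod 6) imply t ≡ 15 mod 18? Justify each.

Not equivalent: only (⇒) holds.

[⇐] This fails: take t = 3. Then 3² = 9 ≡ 3 (mod 6), yet 3 ≡ 3 (mod 18), not 15.

[⇒] Suppose t ≡ 15 (mod 18). Then t² ≡ 15² = 225 (mod 18), and since 6 ∣ 18, also t² ≡ 3 (mod 6).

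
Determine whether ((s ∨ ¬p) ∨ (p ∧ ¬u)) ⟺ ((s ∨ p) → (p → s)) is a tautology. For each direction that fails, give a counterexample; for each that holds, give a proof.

(⇒) fails; (⇐) holds.

(←) Assume the antecedent. If s is true, (s ∨ ¬p) ∨ (p ∧ ¬u) reduces to true regardless of the other variables. If s is false, the antecedent forces (u = F, s = F, p = F) or (u = T, s = F, p = F), and (s ∨ ¬p) ∨ (p ∧ ¬u) holds there. Either way (s ∨ ¬p) ∨ (p ∧ ¬u) holds.

(→) This fails. Under u = F, s = F, p = T, the left side is true but the right side is false.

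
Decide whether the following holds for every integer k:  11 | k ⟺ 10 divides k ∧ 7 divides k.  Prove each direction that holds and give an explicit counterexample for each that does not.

Neither direction holds.

(⇒) This fails: take k = 11. Certainly 11 ∣ 11, but 10 ∤ 11.

(⇐) This fails: take k = 70. Both 10 ∣ 70 and 7 ∣ 70, yet 70 is not a multiple of 11 (since 70 = 6·11 + 4), so 11 ∤ 70.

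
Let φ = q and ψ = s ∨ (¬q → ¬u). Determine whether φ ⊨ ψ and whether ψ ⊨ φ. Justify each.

(←) This fails. Under q = F, u = F, s = F, the left side is false but the right side is true.

(→) Assume the antecedent. If q is true, s ∨ (¬q → ¬u) reduces to true regardless of the other variables. If q is false, the antecedent cannot hold. Either way s ∨ (¬q → ¬u) holds.

(⇒) holds; (⇐) fails.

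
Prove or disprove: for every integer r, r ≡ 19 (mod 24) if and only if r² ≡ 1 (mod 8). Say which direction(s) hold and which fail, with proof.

(⇒) Suppose r ≡ 19 (mod 24). Then r² ≡ 19² = 361 (mod 24), and since 8 ∣ 24, also r² ≡ 1 (mod 8).

(⇐) This fails: take r = 1. Then 1² = 1 ≡ 1 (mod 8), yet 1 ≡ 1 (mod 24), not 19.

The forward direction holds; the converse fails.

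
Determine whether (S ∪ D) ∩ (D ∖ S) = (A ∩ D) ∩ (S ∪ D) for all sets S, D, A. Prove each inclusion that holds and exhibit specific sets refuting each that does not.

Forward inclusion. This inclusion fails. Take S = ∅, D = {1}, A = ∅; then 1 ∈ (S ∪ D) ∩ (D ∖ S) but 1 ∉ (A ∩ D) ∩ (S ∪ D).

Reverse inclusion. This inclusion fails. Take S = {1}, D = {1}, A = {1}; then 1 ∈ (A ∩ D) ∩ (S ∪ D) but 1 ∉ (S ∪ D) ∩ (D ∖ S).

Neither inclusion holds.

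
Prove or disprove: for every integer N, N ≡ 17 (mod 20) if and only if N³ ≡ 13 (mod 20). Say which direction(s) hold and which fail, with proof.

Both directions hold; the statement is true.

[⇒] Suppose N ≡ 17 (mod 20). Write N = 20j + 17. Then (20j + 17)³ = 8000j³ + 20400j² + 17340j + 4913 = 20(400j³ + 1020j² + 867j + 245) + 13, so N³ ≡ 13 (mod 20).

[⇐] Conversely, suppose N³ ≡ 13 (mod 20). The only residue r in {0, …, 19} with r³ ≡ 13 (mod 20) is r = 17, so N ≡ 17 (mod 20).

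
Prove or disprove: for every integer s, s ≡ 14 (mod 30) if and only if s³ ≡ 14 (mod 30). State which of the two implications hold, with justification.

Both directions hold.

Forward direction. Suppose s ≡ 14 (mod 30). Write s = 30j + 14. Then (30j + 14)³ = 27000j³ + 37800j² + 17640j + 2744 = 30(900j³ + 1260j² + 588j + 91) + 14, so s³ ≡ 14 (mod 30).

Converse. Suppose s³ ≡ 14 (mod 30). The only residue r in {0, …, 29} with r³ ≡ 14 (mod 30) is r = 14, so s ≡ 14 (mod 30).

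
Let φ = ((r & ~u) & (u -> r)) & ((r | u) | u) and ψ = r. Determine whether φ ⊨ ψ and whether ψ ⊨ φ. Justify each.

(⟹) Assume the antecedent. If u is true, the antecedent cannot hold. If u is false, the antecedent forces (u = F, r = T), and r holds there. Either way r holds.

(⟸) This fails. Under u = T, r = T, the left side is false but the right side is true.

Only the forward implication holds.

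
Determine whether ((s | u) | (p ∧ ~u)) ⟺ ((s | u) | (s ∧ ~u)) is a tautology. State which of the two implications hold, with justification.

(⇐) Assume the antecedent. If s is true, (s | u) | (p ∧ ~u) reduces to true regardless of the other variables. If s is false, the antecedent forces (p = F, s = F, u = T) or (p = T, s = F, u = T), and (s | u) | (p ∧ ~u) holds there. Either way (s | u) | (p ∧ ~u) holds.

(⇒) This fails. Under p = T, s = F, u = F, the left side is true but the right side is false.

Not equivalent: only (⇐) holds.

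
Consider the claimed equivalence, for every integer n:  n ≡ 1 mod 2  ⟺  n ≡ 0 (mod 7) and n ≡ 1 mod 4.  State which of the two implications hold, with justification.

(⇒) This fails: n = 1 gives 1 ≡ 1 (mod 2) but 1 ≡ 1 (mod 7), so the conjunction on the right does not hold.

(⇐) Conversely, if n ≡ 0 (mod 7) and n ≡ 1 (mod 4), then by the Chinese remainder theorem n ≡ 21 (mod 28). Since 21 ≡ 1 (mod 2) and 2 ∣ 28, we get n ≡ 1 (mod 2).

Not equivalent: only (⇐) holds.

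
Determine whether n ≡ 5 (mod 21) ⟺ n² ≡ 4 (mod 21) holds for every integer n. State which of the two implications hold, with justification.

[⇒] Suppose n ≡ 5 (mod 21). Write n = 21j + 5. Then (21j + 5)² = 441j² + 210j + 25 = 21(21j² + 10j + 1) + 4, so n² ≡ 4 (mod 21).

[⇐] This fails: take n = 2. Then 2² = 4 ≡ 4 (mod 21), yet 2 ≡ 2 (mod 21), not 5.

The forward direction holds; the converse fails.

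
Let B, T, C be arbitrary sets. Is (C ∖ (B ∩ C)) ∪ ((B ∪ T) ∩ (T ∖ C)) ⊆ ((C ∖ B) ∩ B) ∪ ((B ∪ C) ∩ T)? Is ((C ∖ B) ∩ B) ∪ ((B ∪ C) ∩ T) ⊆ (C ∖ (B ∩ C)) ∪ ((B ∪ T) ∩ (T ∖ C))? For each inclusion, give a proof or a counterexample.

Both inclusions fail.

(⊆) This inclusion fails. Take B = ∅, T = {1}, C = ∅; then 1 ∈ (C ∖ (B ∩ C)) ∪ ((B ∪ T) ∩ (T ∖ C)) but 1 ∉ ((C ∖ B) ∩ B) ∪ ((B ∪ C) ∩ T).

(⊇) This inclusion fails. Take B = {1}, T = {1}, C = {1}; then 1 ∈ ((C ∖ B) ∩ B) ∪ ((B ∪ C) ∩ T) but 1 ∉ (C ∖ (B ∩ C)) ∪ ((B ∪ T) ∩ (T ∖ C)).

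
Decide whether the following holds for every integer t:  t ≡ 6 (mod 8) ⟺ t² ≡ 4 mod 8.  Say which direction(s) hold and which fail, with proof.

(→) Suppose t ≡ 6 (mod 8). Write t = 8j + 6. Then (8j + 6)² = 64j² + 96j + 36 = 8(8j² + 12j + 4) + 4, so t² ≡ 4 (mod 8).

(←) This fails: take t = 2. Then 2² = 4 ≡ 4 (mod 8), yet 2 ≡ 2 (mod 8), not 6.

Not equivalent: only (⇒) holds.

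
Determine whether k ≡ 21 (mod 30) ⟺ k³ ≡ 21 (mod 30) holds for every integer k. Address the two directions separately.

Both implications hold.

(←) Suppose k³ ≡ 21 (mod 30). The only residue r in {0, …, 29} with r³ ≡ 21 (mod 30) is r = 21, so k ≡ 21 (mod 30).

(→) Suppose k ≡ 21 (mod 30). Write k = 30j + 21. Then (30j + 21)³ = 27000j³ + 56700j² + 39690j + 9261 = 30(900j³ + 1890j² + 1323j + 308) + 21, so k³ ≡ 21 (mod 30).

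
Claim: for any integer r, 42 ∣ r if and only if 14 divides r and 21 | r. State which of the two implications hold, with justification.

(⇒) If 42 ∣ r, write r = 42q. Since 42 = 3·14, r = 14·(3q), so 14 ∣ r; and since 42 = 2·21, r = 21·(2q), so 21 ∣ r.

(⇐) Suppose 14 ∣ r and 21 ∣ r. Any common multiple of 14 and 21 is a multiple of their lcm; here lcm(14, 21) = 14·21/gcd(14, 21) = 294/7 = 42, so 42 ∣ r.

Equivalent; both directions hold.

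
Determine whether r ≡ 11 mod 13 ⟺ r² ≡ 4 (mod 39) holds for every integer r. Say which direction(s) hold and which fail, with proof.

Neither implication holds.

(⇒) This fails: take r = 24. Then 24 ≡ 11 (mod 13), but 24² = 576 ≡ 30 (mod 39), not 4.

(⇐) This fails: take r = 2. Then 2² = 4 ≡ 4 (mod 39), yet 2 ≡ 2 (mod 13), not 11.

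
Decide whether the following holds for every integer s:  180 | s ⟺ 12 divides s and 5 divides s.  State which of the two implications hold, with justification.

(⇒) holds; (⇐) fails.

Forward direction. If 180 ∣ s, write s = 180q. Since 180 = 15·12, s = 12·(15q), so 12 ∣ s; and since 180 = 36·5, s = 5·(36q), so 5 ∣ s.

Converse. This fails: take s = 60. Both 12 ∣ 60 and 5 ∣ 60, yet 60 is not a multiple of 180 (since 60 = 0·180 + 60), so 180 ∤ 60.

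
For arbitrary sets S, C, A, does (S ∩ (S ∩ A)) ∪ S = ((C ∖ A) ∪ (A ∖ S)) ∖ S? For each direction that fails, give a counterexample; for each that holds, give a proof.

Neither inclusion holds.

(⟹) This inclusion fails. Take S = {1}, C = ∅, A = ∅; then 1 ∈ (S ∩ (S ∩ A)) ∪ S but 1 ∉ ((C ∖ A) ∪ (A ∖ S)) ∖ S.

(⟸) This inclusion fails. Take S = ∅, C = {1}, A = ∅; then 1 ∈ ((C ∖ A) ∪ (A ∖ S)) ∖ S but 1 ∉ (S ∩ (S ∩ A)) ∪ S.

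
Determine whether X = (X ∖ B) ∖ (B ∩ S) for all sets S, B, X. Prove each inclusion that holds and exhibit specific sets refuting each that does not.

The sets are not equal: only the reverse inclusion holds.

Forward inclusion. This inclusion fails. Take S = ∅, B = {1}, X = {1}; then 1 ∈ X but 1 ∉ (X ∖ B) ∖ (B ∩ S).

Reverse inclusion. Let x ∈ (X ∖ B) ∖ (B ∩ S). Then either x ∈ X and x ∉ S, B; or x ∈ S ∩ X and x ∉ B. In each case x ∈ X, so (X ∖ B) ∖ (B ∩ S) ⊆ X.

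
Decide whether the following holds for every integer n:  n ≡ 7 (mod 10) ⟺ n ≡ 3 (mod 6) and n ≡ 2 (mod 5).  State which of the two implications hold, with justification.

The forward direction fails; the converse holds.

Forward direction. This fails: n = 17 gives 17 ≡ 7 (mod 10) but 17 ≡ 5 (mod 6), so the conjunction on the right does not hold.

Converse. If n ≡ 3 (mod 6) and n ≡ 2 (mod 5), then by the Chinese remainder theorem n ≡ 27 (mod 30). Since 27 ≡ 7 (mod 10) and 10 ∣ 30, we get n ≡ 7 (mod 10).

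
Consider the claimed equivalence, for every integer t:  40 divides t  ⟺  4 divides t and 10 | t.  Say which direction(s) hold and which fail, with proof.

Only the forward implication holds.

(⟹) If 40 ∣ t, write t = 40q. Since 40 = 10·4, t = 4·(10q), so 4 ∣ t; and since 40 = 4·10, t = 10·(4q), so 10 ∣ t.

(⟸) This fails: take t = 20. Both 4 ∣ 20 and 10 ∣ 20, yet 20 is not a multiple of 40 (since 20 = 0·40 + 20), so 40 ∤ 20.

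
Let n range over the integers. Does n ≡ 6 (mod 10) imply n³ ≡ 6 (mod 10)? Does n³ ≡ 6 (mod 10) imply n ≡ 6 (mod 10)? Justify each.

(⟸) Suppose n³ ≡ 6 (mod 10). The only residue r in {0, …, 9} with r³ ≡ 6 (mod 10) is r = 6, so n ≡ 6 (mod 10).

(⟹) Suppose n ≡ 6 (mod 10). Write n = 10j + 6. Then (10j + 6)³ = 1000j³ + 1800j² + 1080j + 216 = 10(100j³ + 180j² + 108j + 21) + 6, so n³ ≡ 6 (mod 10).

The biconditional holds.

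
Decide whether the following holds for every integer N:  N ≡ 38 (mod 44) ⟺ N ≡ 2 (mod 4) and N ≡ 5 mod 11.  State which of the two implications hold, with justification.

[⇒] Suppose N ≡ 38 (mod 44); write N = 44j + 38. Since 4 ∣ 44, reducing mod 4 gives N ≡ 38 ≡ 2 (mod 4); since 11 ∣ 44, reducing mod 11 gives N ≡ 38 ≡ 5 (mod 11).

[⇐] Conversely, if N ≡ 2 (mod 4) and N ≡ 5 (mod 11), then by the Chinese remainder theorem N ≡ 38 (mod 44). This is exactly N ≡ 38 (mod 44).

Both directions hold.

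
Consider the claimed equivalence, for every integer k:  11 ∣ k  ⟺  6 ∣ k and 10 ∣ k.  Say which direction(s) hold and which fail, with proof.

(⟹) This fails: take k = 11. Certainly 11 ∣ 11, but 6 ∤ 11.

(⟸) This fails: take k = 30. Both 6 ∣ 30 and 10 ∣ 30, yet 30 is not a multiple of 11 (since 30 = 2·11 + 8), so 11 ∤ 30.

(⇒) fails and (⇐) fails.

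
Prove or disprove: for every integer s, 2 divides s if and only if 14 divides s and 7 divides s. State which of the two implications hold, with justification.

The forward direction fails; the converse holds.

Converse. Suppose 14 ∣ s and 7 ∣ s. Any common multiple of 14 and 7 is a multiple of their lcm; here lcm(14, 7) = 14·7/gcd(14, 7) = 98/7 = 14, so 14 ∣ s. Since 2 ∣ 14, it follows that 2 ∣ s.

Forward direction. This fails: take s = 2. Certainly 2 ∣ 2, but 14 ∤ 2.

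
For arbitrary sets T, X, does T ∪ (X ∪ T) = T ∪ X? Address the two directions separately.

(⊆) Let x ∈ T ∪ (X ∪ T). Then either x ∈ T and x ∉ X; or x ∈ X and x ∉ T; or x ∈ T ∩ X. In each case x ∈ T ∪ X, so T ∪ (X ∪ T) ⊆ T ∪ X.

(⊇) Let x ∈ T ∪ X. Then either x ∈ T and x ∉ X; or x ∈ X and x ∉ T; or x ∈ T ∩ X. In each case x ∈ T ∪ (X ∪ T), so T ∪ X ⊆ T ∪ (X ∪ T).

Both inclusions hold.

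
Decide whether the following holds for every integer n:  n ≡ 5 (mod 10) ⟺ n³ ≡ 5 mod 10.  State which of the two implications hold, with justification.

[⇒] Suppose n ≡ 5 (mod 10). Write n = 10j + 5. Then (10j + 5)³ = 1000j³ + 1500j² + 750j + 125 = 10(100j³ + 150j² + 75j + 12) + 5, so n³ ≡ 5 (mod 10).

[⇐] For the converse, argue contrapositively. If n ≢ 5 (mod 10), then n is congruent to one of 0, 1, 2, 3, 4, 6, 7, 8, 9 modulo 10, and these give n³ ≡ 0, 1, 8, 7, 4, 6, 3, 2, 9 respectively — never 5.

Both implications hold.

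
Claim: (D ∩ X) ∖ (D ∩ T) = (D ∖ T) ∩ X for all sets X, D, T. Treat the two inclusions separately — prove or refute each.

Forward inclusion. Let x ∈ (D ∩ X) ∖ (D ∩ T). Then x ∈ X ∩ D and x ∉ T, from which x ∈ (D ∖ T) ∩ X.

Reverse inclusion. Let x ∈ (D ∖ T) ∩ X. Then x ∈ X ∩ D and x ∉ T, from which x ∈ (D ∩ X) ∖ (D ∩ T).

The two sets are equal.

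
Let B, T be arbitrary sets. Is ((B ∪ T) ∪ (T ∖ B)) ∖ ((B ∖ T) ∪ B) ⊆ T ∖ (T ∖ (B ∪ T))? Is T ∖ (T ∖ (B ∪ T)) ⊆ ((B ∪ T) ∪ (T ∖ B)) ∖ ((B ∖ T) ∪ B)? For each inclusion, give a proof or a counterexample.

The sets are not equal: only the forward inclusion holds.

(⊇) This inclusion fails. Take B = {1}, T = {1}; then 1 ∈ T ∖ (T ∖ (B ∪ T)) but 1 ∉ ((B ∪ T) ∪ (T ∖ B)) ∖ ((B ∖ T) ∪ B).

(⊆) Let x ∈ ((B ∪ T) ∪ (T ∖ B)) ∖ ((B ∖ T) ∪ B). Then x ∈ T and x ∉ B, from which x ∈ T ∖ (T ∖ (B ∪ T)).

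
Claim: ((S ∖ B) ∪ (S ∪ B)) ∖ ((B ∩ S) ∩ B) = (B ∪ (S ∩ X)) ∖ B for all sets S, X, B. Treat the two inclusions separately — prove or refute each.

The sets are not equal: only the reverse inclusion holds.

Forward inclusion. This inclusion fails. Take S = {1}, X = ∅, B = ∅; then 1 ∈ ((S ∖ B) ∪ (S ∪ B)) ∖ ((B ∩ S) ∩ B) but 1 ∉ (B ∪ (S ∩ X)) ∖ B.

Reverse inclusion. Let x ∈ (B ∪ (S ∩ X)) ∖ B. Then x ∈ S ∩ X and x ∉ B, from which x ∈ ((S ∖ B) ∪ (S ∪ B)) ∖ ((B ∩ S) ∩ B).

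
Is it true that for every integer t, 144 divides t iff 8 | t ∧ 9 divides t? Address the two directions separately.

(⇒) holds; (⇐) fails.

(←) This fails: take t = 72. Both 8 ∣ 72 and 9 ∣ 72, yet 72 is not a multiple of 144 (since 72 = 0·144 + 72), so 144 ∤ 72.

(→) If 144 ∣ t, write t = 144q. Since 144 = 18·8, t = 8·(18q), so 8 ∣ t; and since 144 = 16·9, t = 9·(16q), so 9 ∣ t.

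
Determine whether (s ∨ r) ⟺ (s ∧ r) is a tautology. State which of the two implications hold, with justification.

Not equivalent: only (⇐) holds.

[⇒] This fails. Under s = T, r = F, the left side is true but the right side is false.

[⇐] Assume the antecedent. If s is true, s ∨ r reduces to true regardless of the other variables. If s is false, the antecedent cannot hold. Either way s ∨ r holds.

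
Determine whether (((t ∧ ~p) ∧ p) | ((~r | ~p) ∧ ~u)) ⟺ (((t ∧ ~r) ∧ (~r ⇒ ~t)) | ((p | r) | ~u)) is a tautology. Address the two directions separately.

(⇒) holds; (⇐) fails.

(⇒) Assume the antecedent. If u is true, the antecedent cannot hold. If u is false, the consequent reduces to true regardless of the other variables. Either way the consequent holds.

(⇐) This fails. Under p = T, u = T, t = F, r = F, the left side is false but the right side is true.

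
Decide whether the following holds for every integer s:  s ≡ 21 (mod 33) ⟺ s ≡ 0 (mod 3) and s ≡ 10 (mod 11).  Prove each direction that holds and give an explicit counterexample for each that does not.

Forward direction. Suppose s ≡ 21 (mod 33); write s = 33j + 21. Since 3 ∣ 33, reducing mod 3 gives s ≡ 21 ≡ 0 (mod 3); since 11 ∣ 33, reducing mod 11 gives s ≡ 21 ≡ 10 (mod 11).

Converse. If s ≡ 0 (mod 3) and s ≡ 10 (mod 11), then by the Chinese remainder theorem s ≡ 21 (mod 33). This is exactly s ≡ 21 (mod 33).

Equivalent; both directions hold.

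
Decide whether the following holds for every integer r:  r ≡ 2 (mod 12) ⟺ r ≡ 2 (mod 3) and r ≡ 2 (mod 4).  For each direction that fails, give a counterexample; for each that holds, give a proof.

Forward direction. Suppose r ≡ 2 (mod 12); write r = 12j + 2. Since 3 ∣ 12, reducing mod 3 gives r ≡ 2 (mod 3); since 4 ∣ 12, reducing mod 4 gives r ≡ 2 (mod 4).

Converse. If r ≡ 2 (mod 3) and r ≡ 2 (mod 4), then by the Chinese remainder theorem r ≡ 2 (mod 12). This is exactly r ≡ 2 (mod 12).

Both directions hold.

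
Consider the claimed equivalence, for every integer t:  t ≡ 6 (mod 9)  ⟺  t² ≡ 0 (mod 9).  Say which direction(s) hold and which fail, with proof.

(⇒) holds; (⇐) fails.

(→) Suppose t ≡ 6 (mod 9). Write t = 9j + 6. Then (9j + 6)² = 81j² + 108j + 36 = 9(9j² + 12j + 4) + 0, so t² ≡ 0 (mod 9).

(←) This fails: take t = 0. Then 0² = 0 ≡ 0 (mod 9), yet 0 ≡ 0 (mod 9), not 6.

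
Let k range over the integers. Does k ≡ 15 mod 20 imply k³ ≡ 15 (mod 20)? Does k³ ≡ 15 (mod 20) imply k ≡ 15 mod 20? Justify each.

The biconditional holds.

[⇒] Suppose k ≡ 15 mod 20. Write k = 20j + 15. Then (20j + 15)³ = 8000j³ + 18000j² + 13500j + 3375 = 20(400j³ + 900j² + 675j + 168) + 15, so k³ ≡ 15 (mod 20).

[⇐] Conversely, suppose k³ ≡ 15 (mod 20). The only residue r in {0, …, 19} with r³ ≡ 15 (mod 20) is r = 15, so k ≡ 15 (mod 20).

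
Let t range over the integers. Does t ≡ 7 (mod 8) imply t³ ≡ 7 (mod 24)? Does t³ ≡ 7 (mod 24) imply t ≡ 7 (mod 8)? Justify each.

(→) This fails: take t = 15. Then 15 ≡ 7 (mod 8), but 15³ = 3375 ≡ 15 (mod 24), not 7.

(←) Conversely, the residues r modulo 24 with r³ ≡ 7 (mod 24) are exactly {7}, and each is ≡ 7 (mod 8).

(⇒) fails; (⇐) holds.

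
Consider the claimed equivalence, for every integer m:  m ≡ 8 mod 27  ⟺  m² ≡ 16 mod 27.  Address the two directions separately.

[⇒] This fails: take m = 8. Then 8 ≡ 8 (mod 27), but 8² = 64 ≡ 10 (mod 27), not 16.

[⇐] This fails: take m = 4. Then 4² = 16 ≡ 16 (mod 27), yet 4 ≡ 4 (mod 27), not 8.

Both directions fail.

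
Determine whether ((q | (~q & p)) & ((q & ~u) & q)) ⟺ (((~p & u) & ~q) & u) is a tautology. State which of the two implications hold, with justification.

[⇒] This fails. Under q = T, p = F, u = F, the left side is true but the right side is false.

[⇐] This fails. Under q = F, p = F, u = T, the left side is false but the right side is true.

Neither direction holds.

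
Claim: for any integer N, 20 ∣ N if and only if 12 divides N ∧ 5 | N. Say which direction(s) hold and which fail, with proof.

[⇒] This fails: take N = 20. Certainly 20 ∣ 20, but 12 ∤ 20.

[⇐] Suppose 12 ∣ N and 5 ∣ N. Any common multiple of 12 and 5 is a multiple of their lcm; here gcd(12, 5) = 1, so lcm(12, 5) = 12·5 = 60, so 60 ∣ N. Since 20 ∣ 60, it follows that 20 ∣ N.

Not equivalent: only (⇐) holds.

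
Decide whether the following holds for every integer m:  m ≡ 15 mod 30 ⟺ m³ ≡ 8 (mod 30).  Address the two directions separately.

Neither implication holds.

(⟹) This fails: take m = 15. Then 15 ≡ 15 (mod 30), but 15³ = 3375 ≡ 15 (mod 30), not 8.

(⟸) This fails: take m = 2. Then 2³ = 8 ≡ 8 (mod 30), yet 2 ≡ 2 (mod 30), not 15.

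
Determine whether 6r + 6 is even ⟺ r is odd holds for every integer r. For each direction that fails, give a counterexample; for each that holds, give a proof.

Only the reverse direction holds.

(→) This fails: take r = 0. Then 6r + 6 = 6, which is even, yet r = 0 is even, not odd.

(←) Suppose r is odd. Since 6 is even, 6r is even for every r, so 6r + 6 has the same parity as 6, which is even. Hence 6r + 6 is even.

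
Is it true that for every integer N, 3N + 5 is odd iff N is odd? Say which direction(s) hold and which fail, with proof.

Neither direction holds.

(⇒) This fails: N = 2 gives 3N + 5 = 11, which is odd, but 2 is even, not odd.

(⇐) This also fails: N = 7 is odd, but 3N + 5 = 26 is even, not odd.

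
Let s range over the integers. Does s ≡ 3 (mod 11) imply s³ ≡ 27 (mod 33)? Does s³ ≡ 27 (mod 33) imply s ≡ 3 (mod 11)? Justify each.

The forward direction fails; the converse holds.

(⇒) This fails: take s = 14. Then 14 ≡ 3 (mod 11), but 14³ = 2744 ≡ 5 (mod 33), not 27.

(⇐) Conversely, the residues r modulo 33 with r³ ≡ 27 (mod 33) are exactly {3}, and each is ≡ 3 (mod 11).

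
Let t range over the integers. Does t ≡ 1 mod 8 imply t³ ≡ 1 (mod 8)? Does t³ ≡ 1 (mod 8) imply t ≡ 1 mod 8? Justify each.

(⟹) Suppose t ≡ 1 mod 8. Write t = 8j + 1. Then (8j + 1)³ = 512j³ + 192j² + 24j + 1 = 8(64j³ + 24j² + 3j) + 1, so t³ ≡ 1 (mod 8).

(⟸) Conversely, suppose t³ ≡ 1 (mod 8). The only residue r in {0, …, 7} with r³ ≡ 1 (mod 8) is r = 1, so t ≡ 1 (mod 8).

Both directions hold.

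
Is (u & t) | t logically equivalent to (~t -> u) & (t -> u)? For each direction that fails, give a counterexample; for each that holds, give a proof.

(⟹) This fails. Under u = F, t = T, the left side is true but the right side is false.

(⟸) This fails. Under u = T, t = F, the left side is false but the right side is true.

(⇒) fails and (⇐) fails.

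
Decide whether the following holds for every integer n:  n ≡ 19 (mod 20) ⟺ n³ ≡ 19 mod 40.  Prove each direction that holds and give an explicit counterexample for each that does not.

(⇒) fails; (⇐) holds.

[⇒] This fails: take n = 39. Then 39 ≡ 19 (mod 20), but 39³ = 59319 ≡ 39 (mod 40), not 19.

[⇐] Conversely, the residues r modulo 40 with r³ ≡ 19 (mod 40) are exactly {19}, and each is ≡ 19 (mod 20).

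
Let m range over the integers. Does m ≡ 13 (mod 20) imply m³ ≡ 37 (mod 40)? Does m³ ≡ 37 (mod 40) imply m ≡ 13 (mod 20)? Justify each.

Only the converse holds.

[⇒] This fails: take m = 33. Then 33 ≡ 13 (mod 20), but 33³ = 35937 ≡ 17 (mod 40), not 37.

[⇐] Conversely, the residues r modulo 40 with r³ ≡ 37 (mod 40) are exactly {13}, and each is ≡ 13 (mod 20).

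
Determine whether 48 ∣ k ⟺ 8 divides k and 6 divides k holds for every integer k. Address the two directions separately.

Only the forward direction holds.

(→) If 48 ∣ k, write k = 48q. Since 48 = 6·8, k = 8·(6q), so 8 ∣ k; and since 48 = 8·6, k = 6·(8q), so 6 ∣ k.

(←) This fails: take k = 24. Both 8 ∣ 24 and 6 ∣ 24, yet 24 is not a multiple of 48 (since 24 = 0·48 + 24), so 48 ∤ 24.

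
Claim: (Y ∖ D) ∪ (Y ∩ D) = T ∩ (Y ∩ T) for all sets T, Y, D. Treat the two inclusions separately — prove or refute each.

Only the reverse inclusion holds.

Reverse inclusion. Let x ∈ T ∩ (Y ∩ T). Then either x ∈ T ∩ Y and x ∉ D; or x ∈ T ∩ Y ∩ D. In each case x ∈ (Y ∖ D) ∪ (Y ∩ D), so T ∩ (Y ∩ T) ⊆ (Y ∖ D) ∪ (Y ∩ D).

Forward inclusion. This inclusion fails. Take T = ∅, Y = {1}, D = ∅; then 1 ∈ (Y ∖ D) ∪ (Y ∩ D) but 1 ∉ T ∩ (Y ∩ T).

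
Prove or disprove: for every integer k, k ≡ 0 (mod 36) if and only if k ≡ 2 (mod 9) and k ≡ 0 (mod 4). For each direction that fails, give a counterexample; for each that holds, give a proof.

Neither direction holds.

[⇒] This fails: k = 0 gives 0 ≡ 0 (mod 36) but 0 ≡ 0 (mod 9), so the conjunction on the right does not hold.

[⇐] This fails: k = 20 satisfies both congruences on the right (20 ≡ 2 mod 9 and 20 ≡ 0 mod 4) yet 20 ≡ 20 (mod 36), not 0.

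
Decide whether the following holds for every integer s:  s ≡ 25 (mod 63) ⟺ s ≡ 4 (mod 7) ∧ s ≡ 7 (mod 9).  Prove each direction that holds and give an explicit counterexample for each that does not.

(⇒) Suppose s ≡ 25 (mod 63); write s = 63j + 25. Since 7 ∣ 63, reducing mod 7 gives s ≡ 25 ≡ 4 (mod 7); since 9 ∣ 63, reducing mod 9 gives s ≡ 25 ≡ 7 (mod 9).

(⇐) Conversely, if s ≡ 4 (mod 7) and s ≡ 7 (mod 9), then by the Chinese remainder theorem s ≡ 25 (mod 63). This is exactly s ≡ 25 (mod 63).

Both directions hold; the statement is true.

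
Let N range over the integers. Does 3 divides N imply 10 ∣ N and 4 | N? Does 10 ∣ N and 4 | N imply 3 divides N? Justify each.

Both directions fail.

Forward direction. This fails: take N = 3. Certainly 3 ∣ 3, but 10 ∤ 3.

Converse. This fails: take N = 20. Both 10 ∣ 20 and 4 ∣ 20, yet 20 is not a multiple of 3 (since 20 = 6·3 + 2), so 3 ∤ 20.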